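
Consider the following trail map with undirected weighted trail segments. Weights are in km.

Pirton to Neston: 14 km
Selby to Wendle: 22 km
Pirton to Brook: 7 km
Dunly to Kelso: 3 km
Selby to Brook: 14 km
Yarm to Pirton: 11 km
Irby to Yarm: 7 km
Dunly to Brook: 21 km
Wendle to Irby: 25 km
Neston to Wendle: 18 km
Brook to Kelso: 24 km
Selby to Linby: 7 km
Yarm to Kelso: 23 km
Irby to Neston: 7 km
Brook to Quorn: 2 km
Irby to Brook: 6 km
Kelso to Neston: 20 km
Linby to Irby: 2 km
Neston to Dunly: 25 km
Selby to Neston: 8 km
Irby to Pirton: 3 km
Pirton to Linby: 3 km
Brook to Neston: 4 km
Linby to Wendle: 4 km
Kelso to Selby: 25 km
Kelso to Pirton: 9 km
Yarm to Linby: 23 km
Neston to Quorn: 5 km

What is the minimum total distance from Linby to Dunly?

15 km

Enumerating some paths:
Linby → Irby → Brook → Dunly: 2+6+21 = 29
Linby → Pirton → Kelso → Dunly: 3+9+3 = 15
Linby → Irby → Pirton → Kelso → Dunly: 2+3+9+3 = 17
Linby → Irby → Brook → Pirton → Kelso → Dunly: 2+6+7+9+3 = 27
The minimum is 15 km via Linby → Pirton → Kelso → Dunly.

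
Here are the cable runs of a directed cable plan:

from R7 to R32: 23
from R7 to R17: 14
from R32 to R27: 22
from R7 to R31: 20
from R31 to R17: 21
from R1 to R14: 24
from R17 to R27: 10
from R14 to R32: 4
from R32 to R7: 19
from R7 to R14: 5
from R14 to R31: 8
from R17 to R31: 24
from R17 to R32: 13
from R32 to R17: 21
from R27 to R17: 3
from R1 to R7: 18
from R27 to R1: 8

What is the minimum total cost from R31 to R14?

Running Dijkstra from R31:
R31: 0
R17: 21  (via R31)
R27: 31  (via R17)
R32: 34  (via R17)
R1: 39  (via R27)
R7: 53  (via R32)
R14: 58  (via R7)
Shortest route: R31 → R17 → R32 → R7 → R14 = 58.

58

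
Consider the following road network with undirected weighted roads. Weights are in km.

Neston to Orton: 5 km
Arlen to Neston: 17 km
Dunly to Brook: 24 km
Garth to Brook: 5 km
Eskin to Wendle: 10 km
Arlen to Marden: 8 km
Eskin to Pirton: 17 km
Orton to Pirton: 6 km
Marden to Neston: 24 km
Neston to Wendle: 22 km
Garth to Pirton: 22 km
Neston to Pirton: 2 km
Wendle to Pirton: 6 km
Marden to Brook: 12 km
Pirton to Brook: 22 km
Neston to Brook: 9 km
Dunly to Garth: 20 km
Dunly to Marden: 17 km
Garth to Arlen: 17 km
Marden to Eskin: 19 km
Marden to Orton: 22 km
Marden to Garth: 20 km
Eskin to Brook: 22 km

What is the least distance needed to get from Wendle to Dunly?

Running Dijkstra from Wendle:
Wendle: 0
Pirton: 6  (via Wendle)
Neston: 8  (via Pirton)
Eskin: 10  (via Wendle)
Orton: 12  (via Pirton)
Brook: 17  (via Neston)
Garth: 22  (via Brook)
Arlen: 25  (via Neston)
Marden: 29  (via Eskin)
Dunly: 41  (via Brook)
Shortest route: Wendle–Pirton–Neston–Brook–Dunly = 41 km.

41 km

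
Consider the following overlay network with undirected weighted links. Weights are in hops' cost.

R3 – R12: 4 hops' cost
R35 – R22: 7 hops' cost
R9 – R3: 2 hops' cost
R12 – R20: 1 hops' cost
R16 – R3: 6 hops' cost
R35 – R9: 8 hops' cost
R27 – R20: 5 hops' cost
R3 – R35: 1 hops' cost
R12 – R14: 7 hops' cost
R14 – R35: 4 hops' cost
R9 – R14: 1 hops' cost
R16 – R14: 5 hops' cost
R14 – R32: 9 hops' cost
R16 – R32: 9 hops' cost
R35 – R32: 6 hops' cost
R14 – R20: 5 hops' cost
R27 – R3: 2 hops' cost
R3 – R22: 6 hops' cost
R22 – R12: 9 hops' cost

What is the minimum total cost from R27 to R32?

9 hops' cost

Settle nodes by increasing distance from R27:
R27: 0
R3: 2  (via R27)
R35: 3  (via R3)
R9: 4  (via R3)
R20: 5  (via R27)
R14: 5  (via R9)
R12: 6  (via R3)
R22: 8  (via R3)
R16: 8  (via R3)
R32: 9  (via R35)
Shortest route: R27–R3–R35–R32 = 9 hops' cost.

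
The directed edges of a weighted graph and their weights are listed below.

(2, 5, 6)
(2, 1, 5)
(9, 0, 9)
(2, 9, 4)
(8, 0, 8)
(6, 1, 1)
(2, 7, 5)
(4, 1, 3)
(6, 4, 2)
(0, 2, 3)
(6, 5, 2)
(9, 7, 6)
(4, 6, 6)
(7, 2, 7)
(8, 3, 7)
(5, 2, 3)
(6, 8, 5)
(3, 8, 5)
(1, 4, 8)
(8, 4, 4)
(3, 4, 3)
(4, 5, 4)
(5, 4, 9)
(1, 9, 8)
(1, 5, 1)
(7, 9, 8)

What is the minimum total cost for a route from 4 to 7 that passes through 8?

Shortest 4→8: 4–6–8 = 11
Shortest 8→7: 8–0–2–7 = 16
Total via 8: 11 + 16 = 27.

27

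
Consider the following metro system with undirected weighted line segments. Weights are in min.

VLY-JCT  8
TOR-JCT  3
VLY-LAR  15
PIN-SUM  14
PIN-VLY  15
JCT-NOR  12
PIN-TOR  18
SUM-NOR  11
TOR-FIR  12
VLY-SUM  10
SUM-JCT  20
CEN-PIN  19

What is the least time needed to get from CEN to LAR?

49 min

Candidate routes:
CEN–PIN–SUM–VLY–LAR: 19+14+10+15 = 58
CEN–PIN–TOR–JCT–VLY–LAR: 19+18+3+8+15 = 63
CEN–PIN–VLY–LAR: 19+15+15 = 49
CEN–PIN–SUM–JCT–VLY–LAR: 19+14+20+8+15 = 76
Cheapest is CEN–PIN–VLY–LAR at 49 min.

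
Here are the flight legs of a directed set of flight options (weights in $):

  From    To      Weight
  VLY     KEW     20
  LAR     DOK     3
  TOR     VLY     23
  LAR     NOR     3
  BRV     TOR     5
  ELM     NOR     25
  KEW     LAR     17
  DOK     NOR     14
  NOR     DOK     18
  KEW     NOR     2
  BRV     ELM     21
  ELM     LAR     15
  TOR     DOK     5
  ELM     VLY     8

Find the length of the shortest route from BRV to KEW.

$48

Candidate routes:
BRV → ELM → VLY → KEW: 21+8+20 = 49
BRV → TOR → VLY → KEW: 5+23+20 = 48
The minimum is $48 via BRV → TOR → VLY → KEW.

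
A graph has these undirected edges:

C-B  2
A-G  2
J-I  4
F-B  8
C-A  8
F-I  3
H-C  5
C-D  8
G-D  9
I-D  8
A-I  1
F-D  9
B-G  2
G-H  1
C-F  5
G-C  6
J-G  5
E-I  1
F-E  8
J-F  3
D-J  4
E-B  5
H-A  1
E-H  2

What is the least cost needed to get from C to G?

4

Enumerating some paths:
C–G: 6 = 6
C–B–G: 2+2 = 4
The minimum is 4 via C–B–G.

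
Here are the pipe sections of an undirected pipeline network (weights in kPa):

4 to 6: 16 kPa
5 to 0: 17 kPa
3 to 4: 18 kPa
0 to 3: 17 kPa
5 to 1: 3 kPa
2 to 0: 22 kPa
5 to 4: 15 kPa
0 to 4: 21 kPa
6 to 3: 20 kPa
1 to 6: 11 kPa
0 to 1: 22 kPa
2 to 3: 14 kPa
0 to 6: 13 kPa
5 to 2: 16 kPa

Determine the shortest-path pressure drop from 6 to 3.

20 kPa

Settle nodes by increasing distance from 6:
6: 0
1: 11  (via 6)
0: 13  (via 6)
5: 14  (via 1)
4: 16  (via 6)
3: 20  (via 6)
Shortest route: 6 → 3 = 20 kPa.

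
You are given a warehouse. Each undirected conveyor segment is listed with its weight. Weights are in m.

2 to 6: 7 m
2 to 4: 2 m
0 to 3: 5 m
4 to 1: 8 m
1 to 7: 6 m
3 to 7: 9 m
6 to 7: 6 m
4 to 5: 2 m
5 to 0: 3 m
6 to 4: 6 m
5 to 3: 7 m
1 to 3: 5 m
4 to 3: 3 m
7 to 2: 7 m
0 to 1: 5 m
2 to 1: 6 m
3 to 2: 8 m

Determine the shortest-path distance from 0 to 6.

11 m

Candidate routes:
0–5–4–6: 3+2+6 = 11
0–3–4–6: 5+3+6 = 14
The minimum is 11 m via 0–5–4–6.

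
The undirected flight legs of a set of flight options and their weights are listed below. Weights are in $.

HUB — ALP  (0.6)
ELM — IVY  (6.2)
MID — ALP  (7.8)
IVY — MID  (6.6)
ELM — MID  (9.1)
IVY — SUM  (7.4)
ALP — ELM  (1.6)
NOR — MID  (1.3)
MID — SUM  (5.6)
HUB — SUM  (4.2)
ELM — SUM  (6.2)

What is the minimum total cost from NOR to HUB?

Settle nodes by increasing distance from NOR:
NOR: 0
MID: 1.3  (via NOR)
SUM: 6.9  (via MID)
IVY: 7.9  (via MID)
ALP: 9.1  (via MID)
HUB: 9.7  (via ALP)
Shortest route: NOR → MID → ALP → HUB = $9.7.

$9.7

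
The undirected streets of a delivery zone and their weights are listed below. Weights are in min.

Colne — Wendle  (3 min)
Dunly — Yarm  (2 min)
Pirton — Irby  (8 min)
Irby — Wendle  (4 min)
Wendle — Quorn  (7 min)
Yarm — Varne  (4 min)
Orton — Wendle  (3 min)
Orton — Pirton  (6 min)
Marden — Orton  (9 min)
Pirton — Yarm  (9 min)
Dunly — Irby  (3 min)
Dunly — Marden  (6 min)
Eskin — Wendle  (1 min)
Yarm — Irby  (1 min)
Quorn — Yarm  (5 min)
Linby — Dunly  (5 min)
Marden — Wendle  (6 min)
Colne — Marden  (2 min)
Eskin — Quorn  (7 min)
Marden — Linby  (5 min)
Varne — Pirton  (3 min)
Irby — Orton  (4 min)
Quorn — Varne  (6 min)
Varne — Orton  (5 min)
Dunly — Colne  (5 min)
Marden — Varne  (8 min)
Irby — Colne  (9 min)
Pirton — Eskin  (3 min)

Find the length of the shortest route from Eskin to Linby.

11 min

Candidate routes:
Eskin–Wendle–Colne–Marden–Linby: 1+3+2+5 = 11
Eskin–Wendle–Marden–Linby: 1+6+5 = 12
Cheapest is Eskin–Wendle–Colne–Marden–Linby at 11 min.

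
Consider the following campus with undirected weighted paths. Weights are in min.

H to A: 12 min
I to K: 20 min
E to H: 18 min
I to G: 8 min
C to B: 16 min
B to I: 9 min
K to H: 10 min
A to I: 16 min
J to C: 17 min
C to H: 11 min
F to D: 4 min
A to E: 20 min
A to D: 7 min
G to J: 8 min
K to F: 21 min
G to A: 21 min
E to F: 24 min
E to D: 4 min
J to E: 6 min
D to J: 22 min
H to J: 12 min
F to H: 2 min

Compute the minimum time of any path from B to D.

Shortest distances from B:
B: 0
I: 9  (via B)
C: 16  (via B)
G: 17  (via I)
A: 25  (via I)
J: 25  (via G)
H: 27  (via C)
F: 29  (via H)
K: 29  (via I)
E: 31  (via J)
D: 32  (via A)
Shortest route: B → I → A → D = 32 min.

32 min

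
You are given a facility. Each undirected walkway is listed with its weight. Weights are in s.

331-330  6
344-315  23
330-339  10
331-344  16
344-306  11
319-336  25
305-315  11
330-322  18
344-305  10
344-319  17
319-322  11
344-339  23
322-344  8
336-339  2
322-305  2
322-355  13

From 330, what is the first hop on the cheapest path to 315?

Enumerating some paths:
330 → 331 → 344 → 305 → 315: 6+16+10+11 = 43
330 → 322 → 305 → 315: 18+2+11 = 31
Cheapest is 330 → 322 → 305 → 315 at 31 s.
So from 330 the first move is to 322.

322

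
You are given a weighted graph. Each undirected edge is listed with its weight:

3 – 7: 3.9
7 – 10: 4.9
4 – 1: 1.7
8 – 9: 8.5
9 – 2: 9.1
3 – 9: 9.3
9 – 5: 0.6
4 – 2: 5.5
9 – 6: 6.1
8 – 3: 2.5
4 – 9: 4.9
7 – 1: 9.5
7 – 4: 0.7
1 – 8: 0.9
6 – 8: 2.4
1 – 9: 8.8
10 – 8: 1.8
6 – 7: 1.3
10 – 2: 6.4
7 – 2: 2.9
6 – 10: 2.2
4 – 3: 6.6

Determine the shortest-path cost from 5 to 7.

6.2

Compare a few routes:
5 → 9 → 6 → 7: 0.6+6.1+1.3 = 8
5 → 9 → 4 → 1 → 8 → 6 → 7: 0.6+4.9+1.7+0.9+2.4+1.3 = 11.8
5 → 9 → 4 → 7: 0.6+4.9+0.7 = 6.2
Cheapest is 5 → 9 → 4 → 7 at 6.2.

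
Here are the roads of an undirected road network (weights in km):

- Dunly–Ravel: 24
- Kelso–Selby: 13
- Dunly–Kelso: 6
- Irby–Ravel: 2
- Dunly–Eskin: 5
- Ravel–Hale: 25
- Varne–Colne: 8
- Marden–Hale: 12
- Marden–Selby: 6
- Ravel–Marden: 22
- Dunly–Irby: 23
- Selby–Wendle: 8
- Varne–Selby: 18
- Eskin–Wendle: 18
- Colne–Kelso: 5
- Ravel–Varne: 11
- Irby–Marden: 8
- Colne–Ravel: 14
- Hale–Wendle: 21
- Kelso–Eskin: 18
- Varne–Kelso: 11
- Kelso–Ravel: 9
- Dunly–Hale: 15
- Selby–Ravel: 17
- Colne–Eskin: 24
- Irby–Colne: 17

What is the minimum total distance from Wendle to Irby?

22 km

Enumerating some paths:
Wendle → Selby → Ravel → Irby: 8+17+2 = 27
Wendle → Selby → Marden → Irby: 8+6+8 = 22
The minimum is 22 km via Wendle → Selby → Marden → Irby.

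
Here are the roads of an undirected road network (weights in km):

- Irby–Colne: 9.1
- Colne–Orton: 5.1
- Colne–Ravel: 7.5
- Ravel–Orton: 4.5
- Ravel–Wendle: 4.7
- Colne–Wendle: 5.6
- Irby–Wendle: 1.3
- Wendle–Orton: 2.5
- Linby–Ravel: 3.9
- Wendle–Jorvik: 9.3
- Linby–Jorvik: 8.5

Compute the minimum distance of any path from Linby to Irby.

Enumerating some paths:
Linby–Ravel–Orton–Wendle–Irby: 3.9+4.5+2.5+1.3 = 12.2
Linby–Ravel–Wendle–Irby: 3.9+4.7+1.3 = 9.9
Linby–Ravel–Colne–Wendle–Irby: 3.9+7.5+5.6+1.3 = 18.3
Cheapest is Linby–Ravel–Wendle–Irby at 9.9 km.

9.9 km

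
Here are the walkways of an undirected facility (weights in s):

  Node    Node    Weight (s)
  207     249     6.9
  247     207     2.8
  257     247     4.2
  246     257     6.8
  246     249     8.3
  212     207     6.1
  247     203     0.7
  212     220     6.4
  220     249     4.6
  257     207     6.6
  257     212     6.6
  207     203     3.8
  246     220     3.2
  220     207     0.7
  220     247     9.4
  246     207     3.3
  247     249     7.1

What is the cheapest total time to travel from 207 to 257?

6.6 s

Enumerating some paths:
207–246–257: 3.3+6.8 = 10.1
207–247–257: 2.8+4.2 = 7
207–257: 6.6 = 6.6
207–203–247–257: 3.8+0.7+4.2 = 8.7
Cheapest is 207–257 at 6.6 s.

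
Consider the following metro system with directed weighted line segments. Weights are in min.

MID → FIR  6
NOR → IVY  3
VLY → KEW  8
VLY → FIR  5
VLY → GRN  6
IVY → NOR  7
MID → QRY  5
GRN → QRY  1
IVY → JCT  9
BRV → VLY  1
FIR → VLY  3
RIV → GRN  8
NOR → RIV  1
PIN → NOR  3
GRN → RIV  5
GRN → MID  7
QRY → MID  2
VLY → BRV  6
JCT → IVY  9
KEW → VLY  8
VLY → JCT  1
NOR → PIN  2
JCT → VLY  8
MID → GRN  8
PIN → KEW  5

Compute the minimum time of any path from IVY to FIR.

Compare a few routes:
IVY - JCT - VLY - FIR: 9+8+5 = 22
IVY - NOR - RIV - GRN - QRY - MID - FIR: 7+1+8+1+2+6 = 25
The minimum is 22 min via IVY - JCT - VLY - FIR.

22 min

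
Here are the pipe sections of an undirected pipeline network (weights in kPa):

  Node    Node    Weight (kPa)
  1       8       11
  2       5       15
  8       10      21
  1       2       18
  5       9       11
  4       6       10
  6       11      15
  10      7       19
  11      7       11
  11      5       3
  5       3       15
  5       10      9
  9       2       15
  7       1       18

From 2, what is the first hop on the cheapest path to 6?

5

Candidate routes:
2 → 9 → 5 → 11 → 6: 15+11+3+15 = 44
2 → 5 → 11 → 6: 15+3+15 = 33
Cheapest is 2 → 5 → 11 → 6 at 33 kPa.
So from 2 the first move is to 5.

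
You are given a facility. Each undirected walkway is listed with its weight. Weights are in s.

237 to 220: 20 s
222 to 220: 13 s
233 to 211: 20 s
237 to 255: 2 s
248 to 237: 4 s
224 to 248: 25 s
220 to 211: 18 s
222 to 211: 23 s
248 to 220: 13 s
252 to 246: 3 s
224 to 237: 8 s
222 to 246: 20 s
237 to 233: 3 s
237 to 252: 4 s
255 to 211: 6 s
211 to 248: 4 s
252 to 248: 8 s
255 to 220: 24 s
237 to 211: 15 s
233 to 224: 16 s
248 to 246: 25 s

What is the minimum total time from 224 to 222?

Enumerating some paths:
224–237–252–246–222: 8+4+3+20 = 35
224–237–248–220–222: 8+4+13+13 = 38
224–237–255–211–222: 8+2+6+23 = 39
The minimum is 35 s via 224–237–252–246–222.

35 s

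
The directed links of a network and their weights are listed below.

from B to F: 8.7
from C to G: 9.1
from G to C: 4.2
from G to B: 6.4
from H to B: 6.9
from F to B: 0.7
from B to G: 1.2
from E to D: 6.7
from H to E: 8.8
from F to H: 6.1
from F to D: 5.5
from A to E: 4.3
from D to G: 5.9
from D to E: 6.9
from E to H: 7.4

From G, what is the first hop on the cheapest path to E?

Candidate routes:
G–B–F–H–E: 6.4+8.7+6.1+8.8 = 30
G–B–F–D–E: 6.4+8.7+5.5+6.9 = 27.5
Cheapest is G–B–F–D–E at 27.5.
So from G the first move is to B.

B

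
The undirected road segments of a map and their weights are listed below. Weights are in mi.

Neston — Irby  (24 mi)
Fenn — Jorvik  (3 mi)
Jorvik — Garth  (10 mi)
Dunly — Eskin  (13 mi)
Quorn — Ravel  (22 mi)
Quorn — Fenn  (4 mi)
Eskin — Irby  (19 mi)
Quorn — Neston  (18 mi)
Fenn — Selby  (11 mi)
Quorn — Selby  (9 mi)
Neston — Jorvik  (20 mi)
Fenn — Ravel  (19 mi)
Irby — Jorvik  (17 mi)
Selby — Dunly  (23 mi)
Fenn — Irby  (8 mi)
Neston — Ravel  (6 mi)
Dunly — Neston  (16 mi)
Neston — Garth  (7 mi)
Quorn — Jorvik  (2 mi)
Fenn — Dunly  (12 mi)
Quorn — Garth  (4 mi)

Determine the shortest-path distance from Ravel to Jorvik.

Candidate routes:
Ravel → Neston → Garth → Quorn → Jorvik: 6+7+4+2 = 19
Ravel → Neston → Garth → Quorn → Fenn → Jorvik: 6+7+4+4+3 = 24
Ravel → Neston → Garth → Jorvik: 6+7+10 = 23
Ravel → Fenn → Jorvik: 19+3 = 22
Cheapest is Ravel → Neston → Garth → Quorn → Jorvik at 19 mi.

19 mi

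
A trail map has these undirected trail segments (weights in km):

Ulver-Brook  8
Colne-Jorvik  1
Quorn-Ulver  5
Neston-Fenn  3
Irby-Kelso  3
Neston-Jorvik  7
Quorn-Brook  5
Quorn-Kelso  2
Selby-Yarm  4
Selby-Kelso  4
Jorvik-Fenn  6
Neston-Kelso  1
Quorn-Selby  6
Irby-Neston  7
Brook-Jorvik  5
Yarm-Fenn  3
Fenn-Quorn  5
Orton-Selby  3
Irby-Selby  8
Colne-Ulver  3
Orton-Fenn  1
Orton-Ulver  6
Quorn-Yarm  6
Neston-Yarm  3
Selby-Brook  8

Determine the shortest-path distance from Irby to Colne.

12 km

Settle nodes by increasing distance from Irby:
Irby: 0
Kelso: 3  (via Irby)
Neston: 4  (via Kelso)
Quorn: 5  (via Kelso)
Yarm: 7  (via Neston)
Selby: 7  (via Kelso)
Fenn: 7  (via Neston)
Orton: 8  (via Fenn)
Ulver: 10  (via Quorn)
Brook: 10  (via Quorn)
Jorvik: 11  (via Neston)
Colne: 12  (via Jorvik)
Shortest route: Irby → Kelso → Neston → Jorvik → Colne = 12 km.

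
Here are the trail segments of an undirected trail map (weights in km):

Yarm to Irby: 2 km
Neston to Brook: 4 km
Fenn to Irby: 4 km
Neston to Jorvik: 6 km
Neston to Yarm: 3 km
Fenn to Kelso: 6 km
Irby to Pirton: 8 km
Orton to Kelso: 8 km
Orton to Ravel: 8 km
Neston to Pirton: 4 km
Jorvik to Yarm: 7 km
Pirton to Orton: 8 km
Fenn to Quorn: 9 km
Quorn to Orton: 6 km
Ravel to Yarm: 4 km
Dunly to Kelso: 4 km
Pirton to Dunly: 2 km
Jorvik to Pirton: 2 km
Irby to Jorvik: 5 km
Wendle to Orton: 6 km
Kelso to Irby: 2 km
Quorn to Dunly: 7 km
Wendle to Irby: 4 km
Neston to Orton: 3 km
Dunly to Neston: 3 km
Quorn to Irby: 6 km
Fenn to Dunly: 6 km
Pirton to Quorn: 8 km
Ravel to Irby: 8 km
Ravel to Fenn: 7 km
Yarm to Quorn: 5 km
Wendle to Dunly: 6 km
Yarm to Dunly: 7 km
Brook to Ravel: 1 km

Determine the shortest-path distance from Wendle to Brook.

Enumerating some paths:
Wendle → Irby → Yarm → Ravel → Brook: 4+2+4+1 = 11
Wendle → Irby → Ravel → Brook: 4+8+1 = 13
Wendle → Irby → Yarm → Neston → Brook: 4+2+3+4 = 13
Wendle → Orton → Neston → Brook: 6+3+4 = 13
The minimum is 11 km via Wendle → Irby → Yarm → Ravel → Brook.

11 km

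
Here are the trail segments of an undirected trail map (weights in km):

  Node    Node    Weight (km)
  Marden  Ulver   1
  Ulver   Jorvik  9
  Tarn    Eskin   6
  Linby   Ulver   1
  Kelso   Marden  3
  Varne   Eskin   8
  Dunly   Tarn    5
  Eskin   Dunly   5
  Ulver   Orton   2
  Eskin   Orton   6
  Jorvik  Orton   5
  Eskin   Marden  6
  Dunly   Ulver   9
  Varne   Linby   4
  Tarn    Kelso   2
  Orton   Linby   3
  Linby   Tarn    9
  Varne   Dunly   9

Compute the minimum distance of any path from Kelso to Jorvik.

Candidate routes:
Kelso - Tarn - Linby - Orton - Jorvik: 2+9+3+5 = 19
Kelso - Marden - Ulver - Linby - Orton - Jorvik: 3+1+1+3+5 = 13
Kelso - Marden - Ulver - Orton - Jorvik: 3+1+2+5 = 11
Kelso - Marden - Ulver - Jorvik: 3+1+9 = 13
The minimum is 11 km via Kelso - Marden - Ulver - Orton - Jorvik.

11 km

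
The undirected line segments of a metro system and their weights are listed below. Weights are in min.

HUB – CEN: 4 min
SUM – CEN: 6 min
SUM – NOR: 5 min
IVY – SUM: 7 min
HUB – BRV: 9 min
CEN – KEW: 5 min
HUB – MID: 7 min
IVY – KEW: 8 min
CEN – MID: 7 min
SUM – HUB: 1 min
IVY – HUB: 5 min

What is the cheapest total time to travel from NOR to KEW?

Compare a few routes:
NOR → SUM → CEN → KEW: 5+6+5 = 16
NOR → SUM → IVY → KEW: 5+7+8 = 20
NOR → SUM → HUB → IVY → KEW: 5+1+5+8 = 19
NOR → SUM → HUB → CEN → KEW: 5+1+4+5 = 15
The minimum is 15 min via NOR → SUM → HUB → CEN → KEW.

15 min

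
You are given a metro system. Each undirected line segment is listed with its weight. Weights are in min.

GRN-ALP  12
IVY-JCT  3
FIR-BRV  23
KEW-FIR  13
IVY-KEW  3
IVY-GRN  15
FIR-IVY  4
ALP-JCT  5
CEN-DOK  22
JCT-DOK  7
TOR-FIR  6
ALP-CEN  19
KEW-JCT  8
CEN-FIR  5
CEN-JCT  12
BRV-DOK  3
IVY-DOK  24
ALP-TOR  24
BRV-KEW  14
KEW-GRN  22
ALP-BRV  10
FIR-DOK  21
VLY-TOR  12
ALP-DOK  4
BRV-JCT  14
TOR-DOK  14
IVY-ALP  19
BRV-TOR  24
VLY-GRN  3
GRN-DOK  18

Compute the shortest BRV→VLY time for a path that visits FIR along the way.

Shortest BRV→FIR: BRV–DOK–JCT–IVY–FIR = 17
Shortest FIR→VLY: FIR–TOR–VLY = 18
Total via FIR: 17 + 18 = 35 min.

35 min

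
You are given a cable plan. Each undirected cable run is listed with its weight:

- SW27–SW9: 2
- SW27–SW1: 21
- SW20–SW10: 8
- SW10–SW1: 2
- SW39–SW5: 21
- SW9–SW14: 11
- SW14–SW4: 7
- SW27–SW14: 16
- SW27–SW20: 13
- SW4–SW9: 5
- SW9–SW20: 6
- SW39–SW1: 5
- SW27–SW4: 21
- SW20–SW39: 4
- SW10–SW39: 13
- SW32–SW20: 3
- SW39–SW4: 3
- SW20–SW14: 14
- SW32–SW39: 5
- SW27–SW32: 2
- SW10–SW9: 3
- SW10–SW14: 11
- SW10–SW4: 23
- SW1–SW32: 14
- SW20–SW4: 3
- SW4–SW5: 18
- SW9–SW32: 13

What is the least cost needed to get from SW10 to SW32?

7

Shortest distances from SW10:
SW10: 0
SW1: 2  (via SW10)
SW9: 3  (via SW10)
SW27: 5  (via SW9)
SW32: 7  (via SW27)
Shortest route: SW10–SW9–SW27–SW32 = 7.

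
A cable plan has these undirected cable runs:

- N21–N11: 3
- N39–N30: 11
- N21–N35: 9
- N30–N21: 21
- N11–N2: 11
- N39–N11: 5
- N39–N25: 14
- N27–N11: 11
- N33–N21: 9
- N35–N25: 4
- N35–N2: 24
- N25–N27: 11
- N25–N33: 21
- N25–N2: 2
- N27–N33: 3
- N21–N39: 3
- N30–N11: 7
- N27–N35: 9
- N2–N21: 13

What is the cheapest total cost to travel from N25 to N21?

Shortest distances from N25:
N25: 0
N2: 2  (via N25)
N35: 4  (via N25)
N27: 11  (via N25)
N21: 13  (via N35)
Shortest route: N25–N35–N21 = 13.

13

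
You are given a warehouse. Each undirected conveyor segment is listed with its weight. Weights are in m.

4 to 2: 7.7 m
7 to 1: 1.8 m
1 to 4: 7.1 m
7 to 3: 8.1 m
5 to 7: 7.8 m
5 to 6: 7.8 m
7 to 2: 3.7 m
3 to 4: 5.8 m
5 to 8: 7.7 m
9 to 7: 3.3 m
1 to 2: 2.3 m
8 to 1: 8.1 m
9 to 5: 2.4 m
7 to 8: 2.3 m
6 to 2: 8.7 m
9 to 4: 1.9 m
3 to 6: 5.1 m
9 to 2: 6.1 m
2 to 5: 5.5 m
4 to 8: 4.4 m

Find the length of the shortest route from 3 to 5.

10.1 m

Running Dijkstra from 3:
3: 0
6: 5.1  (via 3)
4: 5.8  (via 3)
9: 7.7  (via 4)
7: 8.1  (via 3)
1: 9.9  (via 7)
5: 10.1  (via 9)
Shortest route: 3–4–9–5 = 10.1 m.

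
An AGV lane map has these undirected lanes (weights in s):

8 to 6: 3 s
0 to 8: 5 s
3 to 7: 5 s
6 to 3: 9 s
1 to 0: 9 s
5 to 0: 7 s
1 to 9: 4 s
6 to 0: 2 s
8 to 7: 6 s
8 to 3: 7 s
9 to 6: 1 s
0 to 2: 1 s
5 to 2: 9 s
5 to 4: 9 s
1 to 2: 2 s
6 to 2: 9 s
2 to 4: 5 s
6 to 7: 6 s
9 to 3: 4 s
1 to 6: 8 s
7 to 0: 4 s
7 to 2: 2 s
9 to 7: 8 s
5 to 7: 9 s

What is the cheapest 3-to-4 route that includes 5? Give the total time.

23 s

Best 3 to 5: 3 → 7 → 5 costing 14
Shortest 5→4: 5 → 4 = 9
Total via 5: 14 + 9 = 23 s.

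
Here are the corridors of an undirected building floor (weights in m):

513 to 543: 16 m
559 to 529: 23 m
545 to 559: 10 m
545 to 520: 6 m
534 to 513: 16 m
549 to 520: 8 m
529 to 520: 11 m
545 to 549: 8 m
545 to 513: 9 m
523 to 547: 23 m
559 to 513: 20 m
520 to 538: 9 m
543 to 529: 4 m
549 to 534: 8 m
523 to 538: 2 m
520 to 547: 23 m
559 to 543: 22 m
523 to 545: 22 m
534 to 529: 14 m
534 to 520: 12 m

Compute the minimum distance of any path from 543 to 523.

26 m

Running Dijkstra from 543:
543: 0
529: 4  (via 543)
520: 15  (via 529)
513: 16  (via 543)
534: 18  (via 529)
545: 21  (via 520)
559: 22  (via 543)
549: 23  (via 520)
538: 24  (via 520)
523: 26  (via 538)
Shortest route: 543–529–520–538–523 = 26 m.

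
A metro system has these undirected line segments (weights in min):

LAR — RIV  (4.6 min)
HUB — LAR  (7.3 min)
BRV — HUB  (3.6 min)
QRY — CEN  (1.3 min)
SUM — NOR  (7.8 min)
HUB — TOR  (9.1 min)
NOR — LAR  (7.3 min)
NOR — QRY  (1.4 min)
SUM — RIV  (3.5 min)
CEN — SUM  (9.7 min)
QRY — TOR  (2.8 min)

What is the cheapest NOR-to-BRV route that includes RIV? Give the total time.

Shortest NOR→RIV: NOR–SUM–RIV = 11.3
Shortest RIV→BRV: RIV–LAR–HUB–BRV = 15.5
Total via RIV: 11.3 + 15.5 = 26.8 min.

26.8 min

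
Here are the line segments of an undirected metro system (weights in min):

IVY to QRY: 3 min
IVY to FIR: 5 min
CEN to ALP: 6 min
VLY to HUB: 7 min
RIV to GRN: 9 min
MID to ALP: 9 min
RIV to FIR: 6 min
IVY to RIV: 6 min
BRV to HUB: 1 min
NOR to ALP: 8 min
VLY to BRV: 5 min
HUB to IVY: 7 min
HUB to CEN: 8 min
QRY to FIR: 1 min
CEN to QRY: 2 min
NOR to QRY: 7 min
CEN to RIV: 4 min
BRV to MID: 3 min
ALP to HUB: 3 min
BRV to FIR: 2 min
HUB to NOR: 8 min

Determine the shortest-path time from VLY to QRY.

Candidate routes:
VLY - HUB - BRV - FIR - QRY: 7+1+2+1 = 11
VLY - BRV - FIR - QRY: 5+2+1 = 8
VLY - BRV - HUB - CEN - QRY: 5+1+8+2 = 16
VLY - BRV - FIR - IVY - QRY: 5+2+5+3 = 15
Cheapest is VLY - BRV - FIR - QRY at 8 min.

8 min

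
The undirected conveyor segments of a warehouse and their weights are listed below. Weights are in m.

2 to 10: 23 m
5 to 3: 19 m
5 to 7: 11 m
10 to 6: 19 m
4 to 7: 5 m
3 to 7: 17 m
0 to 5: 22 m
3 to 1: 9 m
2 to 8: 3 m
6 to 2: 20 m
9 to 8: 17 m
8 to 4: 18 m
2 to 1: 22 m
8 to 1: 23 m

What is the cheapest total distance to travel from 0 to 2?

59 m

Compare a few routes:
0 → 5 → 3 → 1 → 2: 22+19+9+22 = 72
0 → 5 → 7 → 4 → 8 → 2: 22+11+5+18+3 = 59
Cheapest is 0 → 5 → 7 → 4 → 8 → 2 at 59 m.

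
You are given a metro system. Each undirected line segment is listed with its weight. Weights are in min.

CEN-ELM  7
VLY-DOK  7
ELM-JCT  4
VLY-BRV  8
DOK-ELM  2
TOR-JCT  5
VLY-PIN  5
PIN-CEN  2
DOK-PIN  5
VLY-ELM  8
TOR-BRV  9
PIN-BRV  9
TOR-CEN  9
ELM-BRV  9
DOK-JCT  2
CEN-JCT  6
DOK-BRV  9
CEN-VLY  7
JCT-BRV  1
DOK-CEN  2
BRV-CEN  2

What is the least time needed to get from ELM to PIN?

Compare a few routes:
ELM → CEN → PIN: 7+2 = 9
ELM → DOK → CEN → PIN: 2+2+2 = 6
ELM → DOK → PIN: 2+5 = 7
The minimum is 6 min via ELM → DOK → CEN → PIN.

6 min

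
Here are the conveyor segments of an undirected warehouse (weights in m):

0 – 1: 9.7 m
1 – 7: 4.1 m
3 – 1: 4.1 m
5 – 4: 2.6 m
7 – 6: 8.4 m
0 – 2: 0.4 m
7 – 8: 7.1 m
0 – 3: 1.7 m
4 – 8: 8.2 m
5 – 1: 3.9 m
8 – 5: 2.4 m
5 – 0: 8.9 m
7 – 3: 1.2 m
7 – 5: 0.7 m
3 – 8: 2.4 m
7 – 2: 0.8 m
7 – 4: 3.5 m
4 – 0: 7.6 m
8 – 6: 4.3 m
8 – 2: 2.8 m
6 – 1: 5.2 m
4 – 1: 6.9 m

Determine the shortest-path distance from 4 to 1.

6.5 m

Candidate routes:
4 → 1: 6.9 = 6.9
4 → 5 → 1: 2.6+3.9 = 6.5
4 → 5 → 7 → 1: 2.6+0.7+4.1 = 7.4
Cheapest is 4 → 5 → 1 at 6.5 m.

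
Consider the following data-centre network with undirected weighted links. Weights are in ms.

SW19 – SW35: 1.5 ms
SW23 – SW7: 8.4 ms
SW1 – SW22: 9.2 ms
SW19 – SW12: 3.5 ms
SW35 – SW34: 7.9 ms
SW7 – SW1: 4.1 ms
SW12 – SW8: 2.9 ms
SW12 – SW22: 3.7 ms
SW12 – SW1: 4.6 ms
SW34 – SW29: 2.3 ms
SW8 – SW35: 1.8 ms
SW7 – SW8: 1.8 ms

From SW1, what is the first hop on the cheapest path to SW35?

SW7

Compare a few routes:
SW1 - SW12 - SW19 - SW35: 4.6+3.5+1.5 = 9.6
SW1 - SW12 - SW8 - SW35: 4.6+2.9+1.8 = 9.3
SW1 - SW7 - SW8 - SW35: 4.1+1.8+1.8 = 7.7
The minimum is 7.7 ms via SW1 - SW7 - SW8 - SW35.
So from SW1 the first move is to SW7.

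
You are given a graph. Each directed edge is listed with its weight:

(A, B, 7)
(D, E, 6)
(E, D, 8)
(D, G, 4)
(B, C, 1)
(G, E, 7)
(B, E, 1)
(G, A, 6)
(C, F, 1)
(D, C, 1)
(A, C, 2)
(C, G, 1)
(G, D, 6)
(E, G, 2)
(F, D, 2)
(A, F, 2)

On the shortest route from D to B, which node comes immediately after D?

Enumerating some paths:
D → G → A → B: 4+6+7 = 17
D → C → G → A → B: 1+1+6+7 = 15
The minimum is 15 via D → C → G → A → B.
So from D the first move is to C.

C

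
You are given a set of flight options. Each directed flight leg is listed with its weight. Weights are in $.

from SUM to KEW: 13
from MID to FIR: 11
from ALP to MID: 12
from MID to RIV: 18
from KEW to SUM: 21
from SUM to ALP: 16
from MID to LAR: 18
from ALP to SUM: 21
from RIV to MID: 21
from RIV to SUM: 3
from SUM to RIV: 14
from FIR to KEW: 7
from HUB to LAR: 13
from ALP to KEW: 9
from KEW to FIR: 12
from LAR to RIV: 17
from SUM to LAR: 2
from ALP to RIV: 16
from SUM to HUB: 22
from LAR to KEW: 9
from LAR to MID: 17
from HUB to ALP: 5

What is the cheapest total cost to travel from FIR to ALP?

$44

Candidate routes:
FIR - KEW - SUM - ALP: 7+21+16 = 44
FIR - KEW - SUM - HUB - ALP: 7+21+22+5 = 55
The minimum is $44 via FIR - KEW - SUM - ALP.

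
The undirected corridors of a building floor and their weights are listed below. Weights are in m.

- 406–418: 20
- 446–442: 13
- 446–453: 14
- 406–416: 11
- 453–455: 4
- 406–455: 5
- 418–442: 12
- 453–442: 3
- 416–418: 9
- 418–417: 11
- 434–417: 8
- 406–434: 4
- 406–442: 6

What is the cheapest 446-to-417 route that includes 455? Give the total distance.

35 m

Shortest 446→455: 446–453–455 = 18
Best 455 to 417: 455–406–434–417 costing 17
Total via 455: 18 + 17 = 35 m.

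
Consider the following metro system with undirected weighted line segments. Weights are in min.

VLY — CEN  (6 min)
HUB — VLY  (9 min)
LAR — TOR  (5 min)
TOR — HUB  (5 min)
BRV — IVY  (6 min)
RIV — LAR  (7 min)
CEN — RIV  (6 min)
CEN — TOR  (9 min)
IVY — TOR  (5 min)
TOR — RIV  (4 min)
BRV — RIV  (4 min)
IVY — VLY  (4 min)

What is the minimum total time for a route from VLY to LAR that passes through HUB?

Shortest VLY→HUB: VLY–HUB = 9
Shortest HUB→LAR: HUB–TOR–LAR = 10
Total via HUB: 9 + 10 = 19 min.

19 min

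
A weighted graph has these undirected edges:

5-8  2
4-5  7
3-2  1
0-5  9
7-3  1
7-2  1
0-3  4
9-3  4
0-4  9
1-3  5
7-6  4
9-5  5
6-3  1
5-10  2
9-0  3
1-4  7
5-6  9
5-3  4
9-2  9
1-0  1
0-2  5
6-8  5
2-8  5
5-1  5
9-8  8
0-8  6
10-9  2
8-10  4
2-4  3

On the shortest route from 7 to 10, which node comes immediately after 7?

3

Candidate routes:
7 - 2 - 3 - 9 - 10: 1+1+4+2 = 8
7 - 3 - 5 - 10: 1+4+2 = 7
7 - 2 - 3 - 5 - 10: 1+1+4+2 = 8
The minimum is 7 via 7 - 3 - 5 - 10.
So from 7 the first move is to 3.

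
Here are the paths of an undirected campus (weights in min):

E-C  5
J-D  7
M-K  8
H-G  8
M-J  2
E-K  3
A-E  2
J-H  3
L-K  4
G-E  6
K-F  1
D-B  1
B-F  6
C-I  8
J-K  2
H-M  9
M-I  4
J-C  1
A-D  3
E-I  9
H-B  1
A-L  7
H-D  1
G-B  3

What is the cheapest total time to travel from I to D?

10 min

Compare a few routes:
I - M - J - H - B - D: 4+2+3+1+1 = 11
I - M - J - H - D: 4+2+3+1 = 10
The minimum is 10 min via I - M - J - H - D.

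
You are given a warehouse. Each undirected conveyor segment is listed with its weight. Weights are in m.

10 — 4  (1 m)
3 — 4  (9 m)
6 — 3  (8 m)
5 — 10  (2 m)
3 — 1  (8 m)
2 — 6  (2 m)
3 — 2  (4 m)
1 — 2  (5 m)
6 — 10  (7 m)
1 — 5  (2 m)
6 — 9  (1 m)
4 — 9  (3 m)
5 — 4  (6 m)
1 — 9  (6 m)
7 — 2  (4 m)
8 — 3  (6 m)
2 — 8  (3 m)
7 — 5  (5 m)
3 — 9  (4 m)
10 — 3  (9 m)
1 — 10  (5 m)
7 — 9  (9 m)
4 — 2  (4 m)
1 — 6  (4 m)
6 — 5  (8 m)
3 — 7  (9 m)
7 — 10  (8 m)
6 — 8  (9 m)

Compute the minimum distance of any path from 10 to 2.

5 m

Candidate routes:
10–4–9–6–2: 1+3+1+2 = 7
10–4–2: 1+4 = 5
10–5–1–2: 2+2+5 = 9
The minimum is 5 m via 10–4–2.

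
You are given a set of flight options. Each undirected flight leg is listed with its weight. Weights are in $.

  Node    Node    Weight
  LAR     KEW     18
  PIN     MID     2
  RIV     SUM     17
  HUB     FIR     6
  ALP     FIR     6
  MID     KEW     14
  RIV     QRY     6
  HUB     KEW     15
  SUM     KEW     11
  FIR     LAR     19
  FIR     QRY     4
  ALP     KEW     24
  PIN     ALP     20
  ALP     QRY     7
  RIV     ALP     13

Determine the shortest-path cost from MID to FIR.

Enumerating some paths:
MID - KEW - HUB - FIR: 14+15+6 = 35
MID - PIN - ALP - FIR: 2+20+6 = 28
MID - PIN - ALP - QRY - FIR: 2+20+7+4 = 33
MID - KEW - ALP - FIR: 14+24+6 = 44
Cheapest is MID - PIN - ALP - FIR at $28.

$28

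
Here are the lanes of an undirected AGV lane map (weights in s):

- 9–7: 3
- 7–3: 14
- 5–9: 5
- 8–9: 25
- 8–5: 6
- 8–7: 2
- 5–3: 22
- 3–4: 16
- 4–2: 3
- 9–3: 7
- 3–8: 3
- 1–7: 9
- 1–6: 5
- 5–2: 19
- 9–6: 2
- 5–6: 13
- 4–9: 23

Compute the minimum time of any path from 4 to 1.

30 s

Enumerating some paths:
4–3–8–7–9–6–1: 16+3+2+3+2+5 = 31
4–3–9–7–1: 16+7+3+9 = 35
4–2–5–9–6–1: 3+19+5+2+5 = 34
4–3–8–7–1: 16+3+2+9 = 30
The minimum is 30 s via 4–3–8–7–1.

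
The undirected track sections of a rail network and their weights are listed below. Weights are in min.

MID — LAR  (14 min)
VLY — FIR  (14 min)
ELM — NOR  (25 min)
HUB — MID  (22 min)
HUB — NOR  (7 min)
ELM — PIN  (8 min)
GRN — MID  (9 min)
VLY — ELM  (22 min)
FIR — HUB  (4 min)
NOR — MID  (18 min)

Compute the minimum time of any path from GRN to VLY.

49 min

Compare a few routes:
GRN - MID - NOR - HUB - FIR - VLY: 9+18+7+4+14 = 52
GRN - MID - NOR - ELM - VLY: 9+18+25+22 = 74
GRN - MID - HUB - FIR - VLY: 9+22+4+14 = 49
Cheapest is GRN - MID - HUB - FIR - VLY at 49 min.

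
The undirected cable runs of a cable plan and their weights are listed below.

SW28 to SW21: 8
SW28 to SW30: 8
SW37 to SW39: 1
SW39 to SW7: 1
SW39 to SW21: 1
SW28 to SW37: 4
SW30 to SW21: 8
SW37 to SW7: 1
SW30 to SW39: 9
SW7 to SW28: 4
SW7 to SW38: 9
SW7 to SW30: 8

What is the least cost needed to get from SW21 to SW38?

Settle nodes by increasing distance from SW21:
SW21: 0
SW39: 1  (via SW21)
SW7: 2  (via SW39)
SW37: 2  (via SW39)
SW28: 6  (via SW7)
SW30: 8  (via SW21)
SW38: 11  (via SW7)
Shortest route: SW21–SW39–SW7–SW38 = 11.

11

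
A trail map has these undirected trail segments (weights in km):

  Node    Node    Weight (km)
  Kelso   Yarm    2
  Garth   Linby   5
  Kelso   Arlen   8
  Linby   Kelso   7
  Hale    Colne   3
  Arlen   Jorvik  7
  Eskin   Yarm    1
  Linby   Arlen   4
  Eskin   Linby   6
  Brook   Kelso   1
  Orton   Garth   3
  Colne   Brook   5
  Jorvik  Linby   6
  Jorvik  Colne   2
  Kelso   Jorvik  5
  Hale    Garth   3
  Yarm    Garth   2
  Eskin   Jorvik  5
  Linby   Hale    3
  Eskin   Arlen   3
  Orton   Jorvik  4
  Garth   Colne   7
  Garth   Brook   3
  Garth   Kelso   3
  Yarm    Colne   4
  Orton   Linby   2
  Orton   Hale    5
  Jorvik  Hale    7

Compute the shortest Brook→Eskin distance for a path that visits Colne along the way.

10 km

Shortest Brook→Colne: Brook–Colne = 5
Best Colne to Eskin: Colne–Yarm–Eskin costing 5
Total via Colne: 5 + 5 = 10 km.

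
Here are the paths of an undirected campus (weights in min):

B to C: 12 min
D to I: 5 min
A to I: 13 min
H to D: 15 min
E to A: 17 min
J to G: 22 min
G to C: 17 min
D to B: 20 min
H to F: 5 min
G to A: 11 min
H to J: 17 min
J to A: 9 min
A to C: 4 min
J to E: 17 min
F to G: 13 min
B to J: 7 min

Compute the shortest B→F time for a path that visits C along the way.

Shortest B→C: B → C = 12
Shortest C→F: C → A → G → F = 28
Total via C: 12 + 28 = 40 min.

40 min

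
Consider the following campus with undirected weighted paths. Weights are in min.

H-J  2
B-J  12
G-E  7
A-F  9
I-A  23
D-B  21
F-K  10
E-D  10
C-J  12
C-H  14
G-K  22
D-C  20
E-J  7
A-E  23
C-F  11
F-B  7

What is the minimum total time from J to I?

51 min

Running Dijkstra from J:
J: 0
H: 2  (via J)
E: 7  (via J)
B: 12  (via J)
C: 12  (via J)
G: 14  (via E)
D: 17  (via E)
F: 19  (via B)
A: 28  (via F)
K: 29  (via F)
I: 51  (via A)
Shortest route: J → B → F → A → I = 51 min.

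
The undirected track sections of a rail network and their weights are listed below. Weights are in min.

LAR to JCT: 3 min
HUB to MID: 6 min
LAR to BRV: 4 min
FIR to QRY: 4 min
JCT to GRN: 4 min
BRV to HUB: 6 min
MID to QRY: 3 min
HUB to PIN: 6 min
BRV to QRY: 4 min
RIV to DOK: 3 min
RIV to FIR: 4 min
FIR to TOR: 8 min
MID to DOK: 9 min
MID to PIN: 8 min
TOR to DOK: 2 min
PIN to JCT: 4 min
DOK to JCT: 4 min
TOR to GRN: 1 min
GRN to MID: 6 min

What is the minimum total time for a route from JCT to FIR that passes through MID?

Best JCT to MID: JCT–GRN–MID costing 10
Best MID to FIR: MID–QRY–FIR costing 7
Total via MID: 10 + 7 = 17 min.

17 min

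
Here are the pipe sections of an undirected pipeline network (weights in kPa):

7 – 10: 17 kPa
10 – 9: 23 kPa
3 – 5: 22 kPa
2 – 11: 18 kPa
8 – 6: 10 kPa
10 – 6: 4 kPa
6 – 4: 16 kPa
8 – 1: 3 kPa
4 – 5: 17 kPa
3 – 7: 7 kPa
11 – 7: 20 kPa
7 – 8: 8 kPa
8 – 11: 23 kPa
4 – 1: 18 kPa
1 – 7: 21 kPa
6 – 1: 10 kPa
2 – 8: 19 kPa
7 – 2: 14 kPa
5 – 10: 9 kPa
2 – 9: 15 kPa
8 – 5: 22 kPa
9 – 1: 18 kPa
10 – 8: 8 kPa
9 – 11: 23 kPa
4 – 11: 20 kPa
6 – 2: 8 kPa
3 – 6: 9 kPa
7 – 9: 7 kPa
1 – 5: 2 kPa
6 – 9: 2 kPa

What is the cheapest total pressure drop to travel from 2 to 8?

18 kPa

Settle nodes by increasing distance from 2:
2: 0
6: 8  (via 2)
9: 10  (via 6)
10: 12  (via 6)
7: 14  (via 2)
3: 17  (via 6)
1: 18  (via 6)
8: 18  (via 6)
Shortest route: 2 → 6 → 8 = 18 kPa.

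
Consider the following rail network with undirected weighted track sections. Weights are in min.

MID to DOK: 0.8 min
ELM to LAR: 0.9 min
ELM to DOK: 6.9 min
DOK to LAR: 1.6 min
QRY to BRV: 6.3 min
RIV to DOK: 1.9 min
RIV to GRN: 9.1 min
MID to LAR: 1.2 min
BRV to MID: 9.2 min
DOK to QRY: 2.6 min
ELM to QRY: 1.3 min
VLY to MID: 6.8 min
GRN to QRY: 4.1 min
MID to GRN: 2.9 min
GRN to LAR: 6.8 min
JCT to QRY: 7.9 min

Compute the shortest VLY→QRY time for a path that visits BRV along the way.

Best VLY to BRV: VLY → MID → BRV costing 16
Best BRV to QRY: BRV → QRY costing 6.3
Total via BRV: 16 + 6.3 = 22.3 min.

22.3 min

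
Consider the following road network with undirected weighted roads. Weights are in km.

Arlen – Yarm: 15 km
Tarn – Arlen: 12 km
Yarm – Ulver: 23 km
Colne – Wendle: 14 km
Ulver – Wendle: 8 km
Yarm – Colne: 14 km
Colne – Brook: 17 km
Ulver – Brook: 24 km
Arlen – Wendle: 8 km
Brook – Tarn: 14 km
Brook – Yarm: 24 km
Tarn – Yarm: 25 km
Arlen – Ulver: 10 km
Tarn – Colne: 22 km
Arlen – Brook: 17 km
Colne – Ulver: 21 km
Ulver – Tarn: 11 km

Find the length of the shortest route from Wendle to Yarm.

Shortest distances from Wendle:
Wendle: 0
Arlen: 8  (via Wendle)
Ulver: 8  (via Wendle)
Colne: 14  (via Wendle)
Tarn: 19  (via Ulver)
Yarm: 23  (via Arlen)
Shortest route: Wendle–Arlen–Yarm = 23 km.

23 km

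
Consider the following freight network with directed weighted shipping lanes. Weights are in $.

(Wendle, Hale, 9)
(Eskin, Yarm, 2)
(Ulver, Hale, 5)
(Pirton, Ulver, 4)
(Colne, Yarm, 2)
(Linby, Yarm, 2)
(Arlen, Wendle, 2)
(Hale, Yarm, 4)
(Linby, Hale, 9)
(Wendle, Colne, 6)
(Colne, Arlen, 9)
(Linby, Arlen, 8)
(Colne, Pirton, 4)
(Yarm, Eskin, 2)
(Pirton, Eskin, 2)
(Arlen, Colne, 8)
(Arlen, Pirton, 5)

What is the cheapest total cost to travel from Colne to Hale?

Enumerating some paths:
Colne–Pirton–Ulver–Hale: 4+4+5 = 13
Colne–Arlen–Wendle–Hale: 9+2+9 = 20
Cheapest is Colne–Pirton–Ulver–Hale at $13.

$13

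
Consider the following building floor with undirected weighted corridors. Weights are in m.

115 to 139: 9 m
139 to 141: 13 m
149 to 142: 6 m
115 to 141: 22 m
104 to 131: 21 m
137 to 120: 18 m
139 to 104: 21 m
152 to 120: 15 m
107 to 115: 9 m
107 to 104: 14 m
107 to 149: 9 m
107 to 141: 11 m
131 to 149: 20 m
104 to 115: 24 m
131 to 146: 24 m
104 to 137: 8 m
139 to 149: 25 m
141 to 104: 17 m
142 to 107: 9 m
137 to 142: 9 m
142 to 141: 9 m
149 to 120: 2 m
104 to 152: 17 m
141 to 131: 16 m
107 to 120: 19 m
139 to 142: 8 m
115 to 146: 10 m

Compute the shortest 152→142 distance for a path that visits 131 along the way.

Shortest 152→131: 152–120–149–131 = 37
Best 131 to 142: 131–141–142 costing 25
Total via 131: 37 + 25 = 62 m.

62 m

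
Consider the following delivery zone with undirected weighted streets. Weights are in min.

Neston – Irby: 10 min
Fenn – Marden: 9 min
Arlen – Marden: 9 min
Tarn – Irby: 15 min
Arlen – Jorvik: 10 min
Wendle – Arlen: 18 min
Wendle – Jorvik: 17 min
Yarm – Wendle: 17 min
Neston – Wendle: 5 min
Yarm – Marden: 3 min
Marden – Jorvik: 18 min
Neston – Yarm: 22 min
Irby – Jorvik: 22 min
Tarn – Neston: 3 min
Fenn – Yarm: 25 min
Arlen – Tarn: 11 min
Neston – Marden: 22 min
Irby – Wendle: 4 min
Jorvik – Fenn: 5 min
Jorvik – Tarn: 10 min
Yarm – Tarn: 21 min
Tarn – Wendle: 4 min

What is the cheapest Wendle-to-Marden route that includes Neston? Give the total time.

27 min

Best Wendle to Neston: Wendle → Neston costing 5
Shortest Neston→Marden: Neston → Marden = 22
Total via Neston: 5 + 22 = 27 min.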